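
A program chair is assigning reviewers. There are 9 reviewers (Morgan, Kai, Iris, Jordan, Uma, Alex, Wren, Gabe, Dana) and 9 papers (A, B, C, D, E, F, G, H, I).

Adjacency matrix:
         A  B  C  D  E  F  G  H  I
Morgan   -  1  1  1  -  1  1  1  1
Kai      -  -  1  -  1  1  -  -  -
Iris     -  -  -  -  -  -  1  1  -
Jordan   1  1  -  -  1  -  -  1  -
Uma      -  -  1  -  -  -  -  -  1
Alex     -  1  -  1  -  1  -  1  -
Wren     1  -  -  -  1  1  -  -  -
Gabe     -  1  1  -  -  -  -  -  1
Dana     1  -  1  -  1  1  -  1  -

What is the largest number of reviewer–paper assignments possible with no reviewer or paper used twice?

9

A valid assignment of size 9: Morgan–H, Kai–C, Iris–G, Jordan–E, Uma–I, Alex–D, Wren–F, Gabe–B, Dana–A.
This saturates every reviewer, so 9 is the maximum.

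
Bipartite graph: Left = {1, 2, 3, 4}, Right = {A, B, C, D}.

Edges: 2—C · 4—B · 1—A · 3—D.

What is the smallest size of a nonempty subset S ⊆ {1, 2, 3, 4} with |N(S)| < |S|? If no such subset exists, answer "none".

A matching saturating every left vertex exists, for instance 1→A, 2→C, 3→D, 4→B.
By Hall's marriage theorem, this means |N(S)| ≥ |S| for every subset S, so no violating subset exists.

none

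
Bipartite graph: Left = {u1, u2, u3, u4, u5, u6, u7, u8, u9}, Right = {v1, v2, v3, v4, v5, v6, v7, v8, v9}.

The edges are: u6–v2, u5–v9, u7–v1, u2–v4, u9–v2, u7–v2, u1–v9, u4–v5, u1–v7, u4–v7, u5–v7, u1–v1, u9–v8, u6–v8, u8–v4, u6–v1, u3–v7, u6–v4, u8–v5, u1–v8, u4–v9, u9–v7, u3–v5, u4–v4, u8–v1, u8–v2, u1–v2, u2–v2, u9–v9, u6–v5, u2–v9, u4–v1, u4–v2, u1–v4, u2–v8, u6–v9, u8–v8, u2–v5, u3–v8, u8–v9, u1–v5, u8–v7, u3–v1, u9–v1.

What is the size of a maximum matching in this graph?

A valid assignment of size 7: u1–v8, u2–v5, u3–v7, u4–v4, u5–v9, u6–v1, u7–v2.
The set {u1, u2, u3, u4, u5, u6, u7, u8, u9} has only 7 neighbours ({v1, v2, v4, v5, v7, v8, v9}), so by Hall's theorem at most 7 of the 9 left vertices can be matched.

7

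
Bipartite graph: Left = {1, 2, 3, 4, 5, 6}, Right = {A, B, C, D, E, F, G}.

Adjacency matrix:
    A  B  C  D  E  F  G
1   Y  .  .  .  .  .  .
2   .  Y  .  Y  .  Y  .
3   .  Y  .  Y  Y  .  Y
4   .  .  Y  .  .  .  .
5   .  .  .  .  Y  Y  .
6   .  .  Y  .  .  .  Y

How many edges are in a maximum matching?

6

One maximum matching: 1-A, 2-F, 3-B, 4-C, 5-E, 6-G.
All 6 left vertices are matched, so no larger matching exists.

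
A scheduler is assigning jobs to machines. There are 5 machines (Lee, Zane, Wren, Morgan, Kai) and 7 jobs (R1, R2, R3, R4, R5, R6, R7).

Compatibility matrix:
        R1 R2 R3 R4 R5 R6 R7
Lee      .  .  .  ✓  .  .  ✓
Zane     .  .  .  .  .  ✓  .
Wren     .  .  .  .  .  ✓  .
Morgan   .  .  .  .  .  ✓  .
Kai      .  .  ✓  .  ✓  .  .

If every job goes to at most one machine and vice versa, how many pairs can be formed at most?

One maximum matching: Lee→R7, Zane→R6, Kai→R5.
The set {Zane, Wren, Morgan} has only 1 neighbour ({R6}), so by Hall's theorem at most 3 of the 5 machines can be matched.

3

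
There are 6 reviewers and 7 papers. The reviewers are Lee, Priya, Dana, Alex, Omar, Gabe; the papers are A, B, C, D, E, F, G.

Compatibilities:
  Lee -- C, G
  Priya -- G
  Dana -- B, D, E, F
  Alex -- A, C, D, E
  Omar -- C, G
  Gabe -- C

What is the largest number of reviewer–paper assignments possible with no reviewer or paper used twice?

4

One maximum matching: Lee–C, Priya–G, Dana–B, Alex–E.
The set {Lee, Priya, Omar, Gabe} has only 2 neighbours ({C, G}), so by Hall's theorem at most 4 of the 6 reviewers can be matched.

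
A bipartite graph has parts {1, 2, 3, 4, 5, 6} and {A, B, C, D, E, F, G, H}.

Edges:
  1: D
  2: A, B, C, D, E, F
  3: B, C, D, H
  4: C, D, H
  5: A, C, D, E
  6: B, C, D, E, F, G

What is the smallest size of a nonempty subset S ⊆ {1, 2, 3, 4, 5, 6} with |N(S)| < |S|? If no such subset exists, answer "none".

none

A matching saturating every left vertex exists, for instance 1→D, 2→A, 3→B, 4→C, 5→E, 6→G.
By Hall's marriage theorem, this means |N(S)| ≥ |S| for every subset S, so no violating subset exists.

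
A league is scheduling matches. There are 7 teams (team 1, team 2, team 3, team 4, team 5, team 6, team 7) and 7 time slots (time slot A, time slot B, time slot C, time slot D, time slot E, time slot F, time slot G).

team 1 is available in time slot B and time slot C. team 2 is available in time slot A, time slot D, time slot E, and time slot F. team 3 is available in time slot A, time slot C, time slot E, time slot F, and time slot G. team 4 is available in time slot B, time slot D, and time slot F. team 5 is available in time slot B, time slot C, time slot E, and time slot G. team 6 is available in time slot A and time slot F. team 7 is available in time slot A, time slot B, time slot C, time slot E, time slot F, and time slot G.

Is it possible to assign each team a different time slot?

Yes

For example, pair team 1–time slot B, team 2–time slot A, team 3–time slot E, team 4–time slot D, team 5–time slot G, team 6–time slot F, team 7–time slot C.
Every team is matched, so this is a perfect matching.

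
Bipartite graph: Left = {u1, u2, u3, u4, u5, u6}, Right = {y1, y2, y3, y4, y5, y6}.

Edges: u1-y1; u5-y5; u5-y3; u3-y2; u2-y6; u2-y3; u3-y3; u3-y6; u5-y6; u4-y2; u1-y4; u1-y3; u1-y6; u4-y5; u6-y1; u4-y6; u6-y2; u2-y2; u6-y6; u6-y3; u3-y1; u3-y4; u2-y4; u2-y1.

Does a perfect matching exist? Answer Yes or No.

One maximum matching: u1–y1, u2–y2, u3–y4, u4–y5, u5–y6, u6–y3.
All 6 left vertices are covered.

Yes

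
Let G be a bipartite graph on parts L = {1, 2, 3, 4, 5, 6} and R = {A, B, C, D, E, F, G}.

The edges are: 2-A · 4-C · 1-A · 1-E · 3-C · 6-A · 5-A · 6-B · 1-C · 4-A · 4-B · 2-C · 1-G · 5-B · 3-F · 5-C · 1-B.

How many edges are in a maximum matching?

5

One maximum matching: 1–G, 2–A, 3–F, 4–C, 5–B.
The set {2, 4, 5, 6} has only 3 neighbours ({A, B, C}), so by Hall's theorem at most 5 of the 6 left vertices can be matched.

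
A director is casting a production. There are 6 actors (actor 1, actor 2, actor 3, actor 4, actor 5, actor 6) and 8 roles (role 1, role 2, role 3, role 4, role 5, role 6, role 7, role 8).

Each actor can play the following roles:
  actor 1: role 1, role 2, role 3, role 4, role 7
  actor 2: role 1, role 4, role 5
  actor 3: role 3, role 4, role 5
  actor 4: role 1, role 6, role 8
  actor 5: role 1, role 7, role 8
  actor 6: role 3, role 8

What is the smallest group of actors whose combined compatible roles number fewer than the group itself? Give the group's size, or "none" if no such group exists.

A matching saturating every actor exists, for instance actor 1→role 1, actor 2→role 5, actor 3→role 3, actor 4→role 6, actor 5→role 7, actor 6→role 8.
By Hall's marriage theorem, this means |N(S)| ≥ |S| for every subset S, so no violating subset exists.

none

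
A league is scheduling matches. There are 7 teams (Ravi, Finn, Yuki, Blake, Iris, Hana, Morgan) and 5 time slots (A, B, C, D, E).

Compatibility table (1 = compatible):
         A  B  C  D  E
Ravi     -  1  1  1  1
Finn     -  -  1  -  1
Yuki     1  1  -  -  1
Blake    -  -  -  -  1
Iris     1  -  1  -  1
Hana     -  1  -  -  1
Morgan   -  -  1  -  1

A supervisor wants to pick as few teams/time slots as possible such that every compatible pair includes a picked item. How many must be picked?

5

A maximum matching has 5 edges (e.g. Ravi–D, Finn–C, Yuki–B, Blake–E, Iris–A).
By König's theorem the minimum vertex cover has the same size. One such cover is {Ravi, A, B, C, E}.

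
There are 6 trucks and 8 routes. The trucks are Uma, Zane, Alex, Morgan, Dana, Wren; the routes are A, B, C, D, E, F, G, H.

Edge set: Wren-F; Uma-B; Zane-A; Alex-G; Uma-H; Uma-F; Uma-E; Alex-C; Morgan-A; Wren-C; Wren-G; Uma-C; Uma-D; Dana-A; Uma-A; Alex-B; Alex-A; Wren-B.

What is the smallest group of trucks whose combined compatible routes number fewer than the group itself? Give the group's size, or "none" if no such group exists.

2

Take S = {Zane, Morgan}. Its neighbourhood is {A}, so |N(S)| = 1 < |S| = 2.
No single vertex violates Hall's condition since each has at least one neighbour, so 2 is the minimum.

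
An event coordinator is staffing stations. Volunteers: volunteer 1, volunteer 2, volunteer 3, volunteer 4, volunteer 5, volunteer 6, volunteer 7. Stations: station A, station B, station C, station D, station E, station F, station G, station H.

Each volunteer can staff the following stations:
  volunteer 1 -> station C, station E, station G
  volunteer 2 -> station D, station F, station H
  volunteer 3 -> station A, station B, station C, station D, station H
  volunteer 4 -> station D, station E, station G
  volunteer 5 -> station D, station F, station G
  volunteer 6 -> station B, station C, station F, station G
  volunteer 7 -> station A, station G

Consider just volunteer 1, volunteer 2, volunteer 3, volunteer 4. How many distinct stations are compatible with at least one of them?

8

The union of neighbours of {volunteer 1, volunteer 2, volunteer 3, volunteer 4} is {station A, station B, station C, station D, station E, station F, station G, station H}, which has 8 elements.
Since |N(S)| = 8 ≥ |S| = 4, Hall's condition holds for this subset.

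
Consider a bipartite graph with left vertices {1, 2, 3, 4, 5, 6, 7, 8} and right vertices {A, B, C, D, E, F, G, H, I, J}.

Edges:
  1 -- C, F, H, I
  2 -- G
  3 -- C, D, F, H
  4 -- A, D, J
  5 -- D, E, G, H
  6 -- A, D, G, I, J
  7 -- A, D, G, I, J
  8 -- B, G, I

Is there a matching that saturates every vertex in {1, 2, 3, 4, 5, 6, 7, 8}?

One maximum matching: 1–C, 2–G, 3–F, 4–D, 5–E, 6–A, 7–J, 8–B.
All 8 left vertices are covered.

Yes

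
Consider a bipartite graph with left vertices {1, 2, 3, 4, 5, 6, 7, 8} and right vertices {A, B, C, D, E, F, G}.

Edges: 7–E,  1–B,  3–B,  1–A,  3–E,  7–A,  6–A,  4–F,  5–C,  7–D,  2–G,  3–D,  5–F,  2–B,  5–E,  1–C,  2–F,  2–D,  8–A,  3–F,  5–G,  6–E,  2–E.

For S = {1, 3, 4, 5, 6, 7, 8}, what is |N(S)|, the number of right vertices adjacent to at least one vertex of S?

The union of neighbours of {1, 3, 4, 5, 6, 7, 8} is {A, B, C, D, E, F, G}, which has 7 elements.
Since |N(S)| = 7 ≥ |S| = 7, Hall's condition holds for this subset.

7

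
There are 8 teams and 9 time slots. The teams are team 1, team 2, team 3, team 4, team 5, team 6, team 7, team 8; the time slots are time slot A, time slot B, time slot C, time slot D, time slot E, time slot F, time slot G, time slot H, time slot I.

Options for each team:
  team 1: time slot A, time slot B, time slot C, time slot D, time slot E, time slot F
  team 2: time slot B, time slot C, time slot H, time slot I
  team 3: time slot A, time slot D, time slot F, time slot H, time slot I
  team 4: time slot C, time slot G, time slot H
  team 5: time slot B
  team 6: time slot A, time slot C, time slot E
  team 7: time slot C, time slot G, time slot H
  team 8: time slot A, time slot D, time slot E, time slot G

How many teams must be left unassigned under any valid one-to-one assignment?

A valid assignment of size 8: team 1–time slot E, team 2–time slot I, team 3–time slot D, team 4–time slot H, team 5–time slot B, team 6–time slot A, team 7–time slot C, team 8–time slot G.
This saturates every team, so 8 is the maximum.
That matches 8 of the 8, leaving 0 unmatched; no matching can do better.

0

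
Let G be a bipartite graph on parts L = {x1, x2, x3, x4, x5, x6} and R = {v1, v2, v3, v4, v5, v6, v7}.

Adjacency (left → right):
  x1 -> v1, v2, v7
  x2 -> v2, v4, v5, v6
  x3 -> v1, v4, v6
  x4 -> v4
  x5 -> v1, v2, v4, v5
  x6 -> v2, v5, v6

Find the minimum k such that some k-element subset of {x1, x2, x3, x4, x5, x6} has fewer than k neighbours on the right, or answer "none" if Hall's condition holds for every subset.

none

A matching saturating every left vertex exists, for instance x1→v7, x2→v5, x3→v6, x4→v4, x5→v1, x6→v2.
By Hall's marriage theorem, this means |N(S)| ≥ |S| for every subset S, so no violating subset exists.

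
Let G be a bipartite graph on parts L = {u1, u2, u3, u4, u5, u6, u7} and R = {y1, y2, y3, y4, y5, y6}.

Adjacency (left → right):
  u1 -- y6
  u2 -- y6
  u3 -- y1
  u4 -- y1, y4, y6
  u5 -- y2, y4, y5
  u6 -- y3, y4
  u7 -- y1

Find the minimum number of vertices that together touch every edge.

A maximum matching has 5 edges (e.g. u1–y6, u3–y1, u4–y4, u5–y2, u6–y3).
By König's theorem the minimum vertex cover has the same size. One such cover is {u4, u5, u6, y1, y6}.

5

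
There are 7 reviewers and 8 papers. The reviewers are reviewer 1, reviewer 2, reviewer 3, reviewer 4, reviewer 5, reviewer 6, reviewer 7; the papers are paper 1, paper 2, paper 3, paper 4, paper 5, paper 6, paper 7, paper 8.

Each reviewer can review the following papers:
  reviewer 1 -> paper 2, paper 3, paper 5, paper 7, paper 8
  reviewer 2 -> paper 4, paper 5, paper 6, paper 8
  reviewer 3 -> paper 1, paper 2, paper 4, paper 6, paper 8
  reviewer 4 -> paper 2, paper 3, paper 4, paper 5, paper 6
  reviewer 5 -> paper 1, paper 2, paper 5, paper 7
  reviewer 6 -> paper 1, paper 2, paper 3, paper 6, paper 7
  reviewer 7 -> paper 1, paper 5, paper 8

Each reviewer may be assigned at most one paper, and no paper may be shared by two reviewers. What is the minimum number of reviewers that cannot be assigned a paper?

A valid assignment of size 7: reviewer 1-paper 3, reviewer 2-paper 4, reviewer 3-paper 2, reviewer 4-paper 5, reviewer 5-paper 7, reviewer 6-paper 6, reviewer 7-paper 8.
All 7 reviewers are matched, so no larger matching exists.
That matches 7 of the 7, leaving 0 unmatched; no matching can do better.

0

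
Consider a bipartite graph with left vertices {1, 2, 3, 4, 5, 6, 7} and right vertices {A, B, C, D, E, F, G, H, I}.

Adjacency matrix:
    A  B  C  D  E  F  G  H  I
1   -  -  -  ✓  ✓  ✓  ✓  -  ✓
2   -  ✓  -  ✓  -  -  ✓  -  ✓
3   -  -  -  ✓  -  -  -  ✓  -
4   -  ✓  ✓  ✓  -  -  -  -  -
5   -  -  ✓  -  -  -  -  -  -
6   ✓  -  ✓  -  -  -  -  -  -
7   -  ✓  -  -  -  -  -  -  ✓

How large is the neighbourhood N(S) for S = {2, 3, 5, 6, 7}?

The union of neighbours of {2, 3, 5, 6, 7} is {A, B, C, D, G, H, I}, which has 7 elements.
Since |N(S)| = 7 ≥ |S| = 5, Hall's condition holds for this subset.

7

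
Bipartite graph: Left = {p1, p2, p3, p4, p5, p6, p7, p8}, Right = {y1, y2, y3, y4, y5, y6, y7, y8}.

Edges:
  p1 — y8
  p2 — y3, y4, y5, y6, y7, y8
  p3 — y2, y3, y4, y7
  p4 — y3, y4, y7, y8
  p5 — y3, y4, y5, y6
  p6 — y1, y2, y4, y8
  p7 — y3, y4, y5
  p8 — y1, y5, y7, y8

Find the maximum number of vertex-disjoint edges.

One maximum matching: p1–y8, p2–y6, p3–y3, p4–y7, p5–y5, p6–y2, p7–y4, p8–y1.
All 8 left vertices are matched, so no larger matching exists.

8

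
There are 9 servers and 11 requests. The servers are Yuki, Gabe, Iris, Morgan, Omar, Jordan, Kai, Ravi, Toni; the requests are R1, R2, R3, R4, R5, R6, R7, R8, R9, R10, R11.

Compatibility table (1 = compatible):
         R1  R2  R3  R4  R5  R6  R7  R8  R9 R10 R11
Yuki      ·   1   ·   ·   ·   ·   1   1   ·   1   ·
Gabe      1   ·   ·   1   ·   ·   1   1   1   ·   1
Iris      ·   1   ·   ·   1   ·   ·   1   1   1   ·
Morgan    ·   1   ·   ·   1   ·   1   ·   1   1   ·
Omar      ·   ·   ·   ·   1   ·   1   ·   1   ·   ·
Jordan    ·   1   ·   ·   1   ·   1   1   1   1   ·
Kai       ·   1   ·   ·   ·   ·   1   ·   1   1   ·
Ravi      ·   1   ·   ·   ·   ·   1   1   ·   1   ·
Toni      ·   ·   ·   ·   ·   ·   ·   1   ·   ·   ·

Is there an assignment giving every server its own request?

No

The set {Yuki, Iris, Morgan, Omar, Jordan, Kai, Ravi, Toni} has only 6 neighbours ({R10, R2, R5, R7, R8, R9}), so by Hall's theorem at most 7 of the 9 servers can be matched.
Hence no matching covers every server.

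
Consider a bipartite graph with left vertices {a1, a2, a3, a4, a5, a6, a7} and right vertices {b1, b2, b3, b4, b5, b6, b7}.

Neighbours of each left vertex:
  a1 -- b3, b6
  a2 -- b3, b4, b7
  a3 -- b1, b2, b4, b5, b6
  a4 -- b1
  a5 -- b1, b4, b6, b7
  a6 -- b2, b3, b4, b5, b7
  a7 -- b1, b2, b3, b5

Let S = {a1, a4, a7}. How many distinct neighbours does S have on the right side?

The union of neighbours of {a1, a4, a7} is {b1, b2, b3, b5, b6}, which has 5 elements.
Since |N(S)| = 5 ≥ |S| = 3, Hall's condition holds for this subset.

5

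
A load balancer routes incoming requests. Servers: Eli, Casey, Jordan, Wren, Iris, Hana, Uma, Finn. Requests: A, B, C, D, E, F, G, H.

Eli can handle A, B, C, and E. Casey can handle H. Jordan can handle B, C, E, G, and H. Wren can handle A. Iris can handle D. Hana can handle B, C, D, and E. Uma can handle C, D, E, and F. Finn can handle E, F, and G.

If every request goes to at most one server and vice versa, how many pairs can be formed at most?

A valid assignment of size 8: Eli→B, Casey→H, Jordan→G, Wren→A, Iris→D, Hana→C, Uma→F, Finn→E.
All 8 servers are matched, so no larger matching exists.

8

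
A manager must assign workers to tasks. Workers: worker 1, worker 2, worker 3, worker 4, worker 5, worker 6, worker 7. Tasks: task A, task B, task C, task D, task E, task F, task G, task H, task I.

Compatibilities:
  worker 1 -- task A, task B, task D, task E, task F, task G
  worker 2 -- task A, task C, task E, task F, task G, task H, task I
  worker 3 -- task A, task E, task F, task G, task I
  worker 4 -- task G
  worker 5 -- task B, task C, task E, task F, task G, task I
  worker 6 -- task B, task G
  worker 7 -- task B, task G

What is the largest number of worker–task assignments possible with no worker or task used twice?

6

A valid assignment of size 6: worker 1→task D, worker 2→task A, worker 3→task I, worker 4→task G, worker 5→task F, worker 6→task B.
The set {worker 4, worker 6, worker 7} has only 2 neighbours ({task B, task G}), so by Hall's theorem at most 6 of the 7 workers can be matched.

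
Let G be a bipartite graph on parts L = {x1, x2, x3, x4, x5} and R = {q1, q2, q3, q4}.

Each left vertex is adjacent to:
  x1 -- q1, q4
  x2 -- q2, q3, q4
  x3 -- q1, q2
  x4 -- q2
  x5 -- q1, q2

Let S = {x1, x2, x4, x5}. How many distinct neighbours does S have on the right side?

The union of neighbours of {x1, x2, x4, x5} is {q1, q2, q3, q4}, which has 4 elements.
Since |N(S)| = 4 ≥ |S| = 4, Hall's condition holds for this subset.

4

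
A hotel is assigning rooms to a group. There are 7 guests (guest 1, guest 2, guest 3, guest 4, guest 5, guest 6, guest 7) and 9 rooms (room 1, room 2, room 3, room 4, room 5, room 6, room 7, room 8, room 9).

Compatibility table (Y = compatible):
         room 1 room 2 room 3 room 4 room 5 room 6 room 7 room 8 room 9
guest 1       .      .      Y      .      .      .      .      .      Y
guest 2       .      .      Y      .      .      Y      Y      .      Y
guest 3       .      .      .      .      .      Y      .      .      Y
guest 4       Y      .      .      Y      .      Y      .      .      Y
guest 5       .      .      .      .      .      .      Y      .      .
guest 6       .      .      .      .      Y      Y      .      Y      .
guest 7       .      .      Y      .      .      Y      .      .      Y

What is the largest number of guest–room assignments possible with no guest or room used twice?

6

One maximum matching: guest 1–room 9, guest 2–room 3, guest 3–room 6, guest 4–room 4, guest 5–room 7, guest 6–room 8.
The set {guest 1, guest 2, guest 3, guest 5, guest 7} has only 4 neighbours ({room 3, room 6, room 7, room 9}), so by Hall's theorem at most 6 of the 7 guests can be matched.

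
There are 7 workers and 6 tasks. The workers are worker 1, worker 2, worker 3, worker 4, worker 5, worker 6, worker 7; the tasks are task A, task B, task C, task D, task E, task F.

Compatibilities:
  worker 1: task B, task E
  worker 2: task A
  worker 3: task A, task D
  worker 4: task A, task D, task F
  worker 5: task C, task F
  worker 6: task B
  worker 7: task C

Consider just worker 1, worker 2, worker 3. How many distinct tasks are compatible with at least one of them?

4

The union of neighbours of {worker 1, worker 2, worker 3} is {task A, task B, task D, task E}, which has 4 elements.
Since |N(S)| = 4 ≥ |S| = 3, Hall's condition holds for this subset.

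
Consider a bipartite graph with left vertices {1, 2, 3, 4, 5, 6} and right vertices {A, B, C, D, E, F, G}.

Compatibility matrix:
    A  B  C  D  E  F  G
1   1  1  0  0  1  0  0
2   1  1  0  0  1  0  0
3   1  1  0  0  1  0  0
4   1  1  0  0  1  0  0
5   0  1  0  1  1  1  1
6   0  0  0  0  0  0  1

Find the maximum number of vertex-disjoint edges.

A valid assignment of size 5: 1→A, 2→E, 3→B, 5→F, 6→G.
The set {1, 2, 3, 4} has only 3 neighbours ({A, B, E}), so by Hall's theorem at most 5 of the 6 left vertices can be matched.

5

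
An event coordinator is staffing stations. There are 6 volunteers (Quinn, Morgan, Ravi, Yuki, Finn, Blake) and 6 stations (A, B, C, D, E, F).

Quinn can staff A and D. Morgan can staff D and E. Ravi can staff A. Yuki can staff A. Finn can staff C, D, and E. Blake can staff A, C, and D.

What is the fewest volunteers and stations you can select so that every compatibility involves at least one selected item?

4

A maximum matching has 4 edges (e.g. Quinn–D, Morgan–E, Ravi–A, Finn–C).
By König's theorem the minimum vertex cover has the same size. One such cover is {A, C, D, E}.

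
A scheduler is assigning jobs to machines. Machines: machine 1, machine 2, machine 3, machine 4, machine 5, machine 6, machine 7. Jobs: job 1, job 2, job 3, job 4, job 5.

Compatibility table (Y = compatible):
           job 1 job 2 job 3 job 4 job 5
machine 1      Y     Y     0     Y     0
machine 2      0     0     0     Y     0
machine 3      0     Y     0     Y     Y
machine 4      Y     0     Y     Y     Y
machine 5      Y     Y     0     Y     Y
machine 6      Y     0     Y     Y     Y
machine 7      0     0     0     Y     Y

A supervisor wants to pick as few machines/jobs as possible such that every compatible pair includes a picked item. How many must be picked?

5

A maximum matching has 5 edges (e.g. machine 1–job 1, machine 2–job 4, machine 3–job 5, machine 4–job 3, machine 5–job 2).
By König's theorem the minimum vertex cover has the same size. One such cover is {job 1, job 2, job 3, job 4, job 5}.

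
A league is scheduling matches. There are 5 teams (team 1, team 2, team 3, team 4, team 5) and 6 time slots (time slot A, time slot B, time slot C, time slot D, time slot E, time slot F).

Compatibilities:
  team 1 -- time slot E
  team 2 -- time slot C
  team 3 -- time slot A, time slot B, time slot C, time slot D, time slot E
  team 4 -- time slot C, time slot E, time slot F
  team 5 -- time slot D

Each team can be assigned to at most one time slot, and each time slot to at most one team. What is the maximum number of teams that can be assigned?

One maximum matching: team 1–time slot E, team 2–time slot C, team 3–time slot B, team 4–time slot F, team 5–time slot D.
This saturates every team, so 5 is the maximum.

5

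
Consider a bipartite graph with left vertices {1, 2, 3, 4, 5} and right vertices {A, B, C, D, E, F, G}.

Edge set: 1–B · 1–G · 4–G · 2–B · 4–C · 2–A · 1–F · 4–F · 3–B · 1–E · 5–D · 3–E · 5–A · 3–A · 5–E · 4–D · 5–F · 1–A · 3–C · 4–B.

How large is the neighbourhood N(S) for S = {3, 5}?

6

The union of neighbours of {3, 5} is {A, B, C, D, E, F}, which has 6 elements.
Since |N(S)| = 6 ≥ |S| = 2, Hall's condition holds for this subset.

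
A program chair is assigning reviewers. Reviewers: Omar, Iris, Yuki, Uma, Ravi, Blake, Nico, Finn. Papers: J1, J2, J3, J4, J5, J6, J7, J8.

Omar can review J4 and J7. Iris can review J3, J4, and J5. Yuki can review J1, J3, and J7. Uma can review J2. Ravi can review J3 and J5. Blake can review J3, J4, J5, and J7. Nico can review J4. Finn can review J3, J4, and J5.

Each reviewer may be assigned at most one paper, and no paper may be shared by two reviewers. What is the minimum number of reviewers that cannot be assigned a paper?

2

A valid assignment of size 6: Omar-J7, Iris-J4, Yuki-J1, Uma-J2, Ravi-J5, Blake-J3.
The set {Omar, Iris, Ravi, Blake, Nico, Finn} has only 4 neighbours ({J3, J4, J5, J7}), so by Hall's theorem at most 6 of the 8 reviewers can be matched.
That matches 6 of the 8, leaving 2 unmatched; no matching can do better.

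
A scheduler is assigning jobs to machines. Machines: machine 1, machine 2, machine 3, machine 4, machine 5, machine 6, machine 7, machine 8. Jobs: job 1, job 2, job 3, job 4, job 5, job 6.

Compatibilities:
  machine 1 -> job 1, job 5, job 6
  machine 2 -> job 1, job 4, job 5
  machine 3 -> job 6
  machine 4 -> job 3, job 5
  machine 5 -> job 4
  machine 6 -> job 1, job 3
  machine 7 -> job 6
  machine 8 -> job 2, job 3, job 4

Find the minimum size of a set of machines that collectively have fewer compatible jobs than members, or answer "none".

2

Take S = {machine 3, machine 7}. Its neighbourhood is {job 6}, so |N(S)| = 1 < |S| = 2.
No single vertex violates Hall's condition since each has at least one neighbour, so 2 is the minimum.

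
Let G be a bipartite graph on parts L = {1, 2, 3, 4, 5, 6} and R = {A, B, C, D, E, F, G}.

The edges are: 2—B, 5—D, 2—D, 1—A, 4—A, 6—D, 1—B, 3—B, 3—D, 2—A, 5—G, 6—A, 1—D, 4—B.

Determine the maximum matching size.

One maximum matching: 1–A, 2–D, 3–B, 5–G.
The set {1, 2, 3, 4, 6} has only 3 neighbours ({A, B, D}), so by Hall's theorem at most 4 of the 6 left vertices can be matched.

4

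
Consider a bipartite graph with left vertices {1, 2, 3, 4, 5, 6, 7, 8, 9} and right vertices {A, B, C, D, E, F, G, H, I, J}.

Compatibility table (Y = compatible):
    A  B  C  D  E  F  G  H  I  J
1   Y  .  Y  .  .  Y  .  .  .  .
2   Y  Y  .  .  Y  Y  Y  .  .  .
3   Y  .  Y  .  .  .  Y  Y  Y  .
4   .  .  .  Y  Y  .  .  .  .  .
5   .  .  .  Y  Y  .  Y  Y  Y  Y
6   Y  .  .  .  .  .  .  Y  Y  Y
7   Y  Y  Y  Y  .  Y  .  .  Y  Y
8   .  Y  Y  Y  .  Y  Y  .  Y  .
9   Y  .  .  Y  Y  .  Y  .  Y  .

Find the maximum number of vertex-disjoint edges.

A valid assignment of size 9: 1→F, 2→E, 3→H, 4→D, 5→J, 6→I, 7→A, 8→B, 9→G.
All 9 left vertices are matched, so no larger matching exists.

9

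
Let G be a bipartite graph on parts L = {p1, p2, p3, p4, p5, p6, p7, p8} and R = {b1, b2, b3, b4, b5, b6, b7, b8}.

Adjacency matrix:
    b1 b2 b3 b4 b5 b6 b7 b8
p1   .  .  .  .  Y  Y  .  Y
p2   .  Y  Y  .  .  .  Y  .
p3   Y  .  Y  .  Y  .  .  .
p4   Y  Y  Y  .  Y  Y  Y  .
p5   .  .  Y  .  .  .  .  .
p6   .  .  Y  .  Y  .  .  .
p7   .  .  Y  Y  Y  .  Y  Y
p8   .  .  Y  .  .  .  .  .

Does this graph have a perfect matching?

No

The set {p5, p8} has only 1 neighbour ({b3}), so by Hall's theorem at most 7 of the 8 left vertices can be matched.
Hence no matching covers every left vertex.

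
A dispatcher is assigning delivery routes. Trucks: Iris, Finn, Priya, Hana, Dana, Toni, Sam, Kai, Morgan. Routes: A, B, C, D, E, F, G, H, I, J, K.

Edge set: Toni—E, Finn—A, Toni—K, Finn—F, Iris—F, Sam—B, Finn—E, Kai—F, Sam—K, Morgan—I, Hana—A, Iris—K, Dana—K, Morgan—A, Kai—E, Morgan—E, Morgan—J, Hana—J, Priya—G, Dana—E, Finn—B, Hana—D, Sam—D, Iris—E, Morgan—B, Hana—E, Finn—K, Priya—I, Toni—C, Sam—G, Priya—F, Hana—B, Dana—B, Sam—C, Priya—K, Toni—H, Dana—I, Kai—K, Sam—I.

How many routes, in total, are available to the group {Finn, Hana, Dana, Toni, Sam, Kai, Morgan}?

11

The union of neighbours of {Finn, Hana, Dana, Toni, Sam, Kai, Morgan} is {A, B, C, D, E, F, G, H, I, J, K}, which has 11 elements.
Since |N(S)| = 11 ≥ |S| = 7, Hall's condition holds for this subset.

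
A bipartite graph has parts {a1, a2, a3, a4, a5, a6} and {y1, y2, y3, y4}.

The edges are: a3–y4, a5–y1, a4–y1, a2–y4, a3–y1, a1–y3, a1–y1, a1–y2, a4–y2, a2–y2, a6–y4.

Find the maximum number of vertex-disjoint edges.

4

One maximum matching: a1–y3, a2–y2, a3–y4, a4–y1.
The set {a2, a3, a4, a5, a6} has only 3 neighbours ({y1, y2, y4}), so by Hall's theorem at most 4 of the 6 left vertices can be matched.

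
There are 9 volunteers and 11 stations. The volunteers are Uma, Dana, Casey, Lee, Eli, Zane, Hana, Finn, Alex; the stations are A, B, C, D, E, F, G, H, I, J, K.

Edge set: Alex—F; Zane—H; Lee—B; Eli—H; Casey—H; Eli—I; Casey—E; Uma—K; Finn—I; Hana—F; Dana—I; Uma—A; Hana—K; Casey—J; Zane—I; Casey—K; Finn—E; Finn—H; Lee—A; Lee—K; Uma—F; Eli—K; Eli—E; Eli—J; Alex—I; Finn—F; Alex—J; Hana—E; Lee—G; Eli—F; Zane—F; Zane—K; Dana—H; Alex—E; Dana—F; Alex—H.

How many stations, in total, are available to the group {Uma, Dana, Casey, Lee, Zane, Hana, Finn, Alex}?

The union of neighbours of {Uma, Dana, Casey, Lee, Zane, Hana, Finn, Alex} is {A, B, E, F, G, H, I, J, K}, which has 9 elements.
Since |N(S)| = 9 ≥ |S| = 8, Hall's condition holds for this subset.

9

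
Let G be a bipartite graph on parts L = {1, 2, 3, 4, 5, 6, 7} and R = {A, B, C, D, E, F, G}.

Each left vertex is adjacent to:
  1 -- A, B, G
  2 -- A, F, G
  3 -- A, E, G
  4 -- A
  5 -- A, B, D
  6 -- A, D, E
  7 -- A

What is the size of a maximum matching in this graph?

6

For example, pair 1-B, 2-F, 3-G, 4-A, 5-D, 6-E.
The set {4, 7} has only 1 neighbour ({A}), so by Hall's theorem at most 6 of the 7 left vertices can be matched.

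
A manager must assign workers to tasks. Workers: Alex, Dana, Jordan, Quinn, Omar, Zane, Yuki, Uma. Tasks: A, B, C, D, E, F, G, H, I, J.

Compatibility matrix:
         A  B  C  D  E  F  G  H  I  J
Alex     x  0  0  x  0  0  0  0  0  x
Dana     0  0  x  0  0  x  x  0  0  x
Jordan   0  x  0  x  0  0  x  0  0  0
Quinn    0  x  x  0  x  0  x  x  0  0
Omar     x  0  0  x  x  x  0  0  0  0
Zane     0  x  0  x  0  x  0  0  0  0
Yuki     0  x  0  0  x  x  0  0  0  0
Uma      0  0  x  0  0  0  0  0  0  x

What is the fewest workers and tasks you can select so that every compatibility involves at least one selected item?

A maximum matching has 8 edges (e.g. Alex–D, Dana–C, Jordan–G, Quinn–H, Omar–E, Zane–F, Yuki–B, Uma–J).
By König's theorem the minimum vertex cover has the same size. One such cover is {Alex, Dana, Jordan, Quinn, Omar, Zane, Yuki, Uma}.

8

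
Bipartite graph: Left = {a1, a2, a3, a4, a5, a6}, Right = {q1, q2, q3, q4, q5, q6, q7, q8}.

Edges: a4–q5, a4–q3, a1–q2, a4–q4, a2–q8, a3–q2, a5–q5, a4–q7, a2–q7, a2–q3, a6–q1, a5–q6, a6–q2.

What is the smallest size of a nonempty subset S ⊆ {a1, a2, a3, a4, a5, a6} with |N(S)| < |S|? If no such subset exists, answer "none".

Take S = {a1, a3}. Its neighbourhood is {q2}, so |N(S)| = 1 < |S| = 2.
No single vertex violates Hall's condition since each has at least one neighbour, so 2 is the minimum.

2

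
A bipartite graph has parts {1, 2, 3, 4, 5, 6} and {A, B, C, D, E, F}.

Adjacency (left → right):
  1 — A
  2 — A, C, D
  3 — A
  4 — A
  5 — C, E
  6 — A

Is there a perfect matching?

No

The set {1, 3, 4, 6} has only 1 neighbour ({A}), so by Hall's theorem at most 3 of the 6 left vertices can be matched.
Hence no matching covers every left vertex.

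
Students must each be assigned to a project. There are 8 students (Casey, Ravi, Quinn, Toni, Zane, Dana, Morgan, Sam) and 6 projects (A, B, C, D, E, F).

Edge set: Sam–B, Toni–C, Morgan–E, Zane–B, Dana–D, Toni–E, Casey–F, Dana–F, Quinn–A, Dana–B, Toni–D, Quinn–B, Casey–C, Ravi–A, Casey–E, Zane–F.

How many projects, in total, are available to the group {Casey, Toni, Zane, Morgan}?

5

The union of neighbours of {Casey, Toni, Zane, Morgan} is {B, C, D, E, F}, which has 5 elements.
Since |N(S)| = 5 ≥ |S| = 4, Hall's condition holds for this subset.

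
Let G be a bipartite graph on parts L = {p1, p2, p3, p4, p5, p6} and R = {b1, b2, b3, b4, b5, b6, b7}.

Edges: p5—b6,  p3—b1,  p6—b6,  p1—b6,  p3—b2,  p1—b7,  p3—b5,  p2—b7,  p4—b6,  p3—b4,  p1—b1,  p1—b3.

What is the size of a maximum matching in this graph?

A valid assignment of size 4: p1-b3, p2-b7, p3-b5, p4-b6.
The set {p4, p5, p6} has only 1 neighbour ({b6}), so by Hall's theorem at most 4 of the 6 left vertices can be matched.

4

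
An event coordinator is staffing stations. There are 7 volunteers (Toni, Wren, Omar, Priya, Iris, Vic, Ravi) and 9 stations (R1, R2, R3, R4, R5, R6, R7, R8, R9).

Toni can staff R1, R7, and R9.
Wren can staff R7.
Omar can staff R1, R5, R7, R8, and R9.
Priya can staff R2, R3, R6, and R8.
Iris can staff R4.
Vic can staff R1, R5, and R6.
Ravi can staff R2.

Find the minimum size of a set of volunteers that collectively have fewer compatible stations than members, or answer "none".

none

A matching saturating every volunteer exists, for instance Toni→R1, Wren→R7, Omar→R9, Priya→R8, Iris→R4, Vic→R5, Ravi→R2.
By Hall's marriage theorem, this means |N(S)| ≥ |S| for every subset S, so no violating subset exists.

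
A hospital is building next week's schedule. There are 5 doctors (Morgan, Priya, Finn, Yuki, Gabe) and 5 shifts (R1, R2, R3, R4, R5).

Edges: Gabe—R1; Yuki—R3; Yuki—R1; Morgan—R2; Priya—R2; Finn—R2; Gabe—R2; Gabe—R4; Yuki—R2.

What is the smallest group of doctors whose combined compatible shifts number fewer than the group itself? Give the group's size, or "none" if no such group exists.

Take S = {Morgan, Priya}. Its neighbourhood is {R2}, so |N(S)| = 1 < |S| = 2.
No single vertex violates Hall's condition since each has at least one neighbour, so 2 is the minimum.

2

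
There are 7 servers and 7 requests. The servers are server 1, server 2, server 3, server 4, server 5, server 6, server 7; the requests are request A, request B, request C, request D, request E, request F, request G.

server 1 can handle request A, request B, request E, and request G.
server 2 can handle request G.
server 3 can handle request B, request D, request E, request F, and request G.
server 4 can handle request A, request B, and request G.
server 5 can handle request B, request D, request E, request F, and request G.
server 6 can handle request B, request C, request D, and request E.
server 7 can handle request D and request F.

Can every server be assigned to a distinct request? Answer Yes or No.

One maximum matching: server 1→request A, server 2→request G, server 3→request E, server 4→request B, server 5→request D, server 6→request C, server 7→request F.
Every server is matched, so this is a perfect matching.

Yes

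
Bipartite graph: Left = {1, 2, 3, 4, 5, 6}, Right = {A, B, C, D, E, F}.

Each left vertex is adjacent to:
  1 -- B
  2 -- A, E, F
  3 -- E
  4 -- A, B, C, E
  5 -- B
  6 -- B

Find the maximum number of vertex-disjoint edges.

For example, pair 1–B, 2–F, 3–E, 4–C.
The set {1, 5, 6} has only 1 neighbour ({B}), so by Hall's theorem at most 4 of the 6 left vertices can be matched.

4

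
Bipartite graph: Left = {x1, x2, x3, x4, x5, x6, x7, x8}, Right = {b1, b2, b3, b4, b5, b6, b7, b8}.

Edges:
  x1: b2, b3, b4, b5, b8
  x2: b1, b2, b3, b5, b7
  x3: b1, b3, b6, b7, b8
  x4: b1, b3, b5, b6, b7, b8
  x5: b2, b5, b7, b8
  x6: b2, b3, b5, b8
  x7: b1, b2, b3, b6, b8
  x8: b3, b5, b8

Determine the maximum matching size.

8

One maximum matching: x1→b4, x2→b7, x3→b6, x4→b1, x5→b5, x6→b8, x7→b2, x8→b3.
This saturates every left vertex, so 8 is the maximum.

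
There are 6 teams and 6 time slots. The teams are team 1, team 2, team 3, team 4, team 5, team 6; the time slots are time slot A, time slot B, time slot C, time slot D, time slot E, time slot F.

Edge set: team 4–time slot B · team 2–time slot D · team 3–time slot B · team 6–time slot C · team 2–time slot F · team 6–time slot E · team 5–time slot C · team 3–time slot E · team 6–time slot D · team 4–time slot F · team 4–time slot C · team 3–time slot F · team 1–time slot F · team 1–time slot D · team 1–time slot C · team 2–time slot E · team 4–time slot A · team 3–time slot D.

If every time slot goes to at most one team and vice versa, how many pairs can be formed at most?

6

A valid assignment of size 6: team 1-time slot F, team 2-time slot E, team 3-time slot B, team 4-time slot A, team 5-time slot C, team 6-time slot D.
This saturates every team, so 6 is the maximum.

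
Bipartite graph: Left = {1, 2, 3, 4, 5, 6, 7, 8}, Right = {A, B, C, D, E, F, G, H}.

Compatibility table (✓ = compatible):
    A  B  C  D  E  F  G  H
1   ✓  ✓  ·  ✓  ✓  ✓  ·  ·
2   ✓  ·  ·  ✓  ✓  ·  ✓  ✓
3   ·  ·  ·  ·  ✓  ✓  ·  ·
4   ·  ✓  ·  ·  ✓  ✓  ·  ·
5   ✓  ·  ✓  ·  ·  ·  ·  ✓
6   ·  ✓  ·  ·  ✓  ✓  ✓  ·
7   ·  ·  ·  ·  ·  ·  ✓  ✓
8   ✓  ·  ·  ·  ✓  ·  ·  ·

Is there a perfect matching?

A valid assignment of size 8: 1–D, 2–A, 3–F, 4–B, 5–C, 6–G, 7–H, 8–E.
All 8 left vertices are covered.

Yes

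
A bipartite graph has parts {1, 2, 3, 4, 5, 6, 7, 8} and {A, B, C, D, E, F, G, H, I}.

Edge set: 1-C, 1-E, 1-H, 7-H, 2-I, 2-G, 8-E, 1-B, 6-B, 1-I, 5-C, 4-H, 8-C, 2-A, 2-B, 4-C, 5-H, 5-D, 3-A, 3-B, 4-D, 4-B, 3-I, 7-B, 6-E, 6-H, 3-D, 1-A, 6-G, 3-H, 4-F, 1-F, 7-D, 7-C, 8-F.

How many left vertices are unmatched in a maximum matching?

A valid assignment of size 8: 1–A, 2–I, 3–H, 4–F, 5–D, 6–B, 7–C, 8–E.
All 8 left vertices are matched, so no larger matching exists.
That matches 8 of the 8, leaving 0 unmatched; no matching can do better.

0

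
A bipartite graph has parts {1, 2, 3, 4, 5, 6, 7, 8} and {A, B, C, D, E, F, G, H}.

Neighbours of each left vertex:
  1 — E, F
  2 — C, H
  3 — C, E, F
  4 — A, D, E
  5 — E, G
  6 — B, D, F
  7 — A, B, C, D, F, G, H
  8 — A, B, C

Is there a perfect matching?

Yes

One maximum matching: 1-E, 2-H, 3-C, 4-D, 5-G, 6-F, 7-A, 8-B.
All 8 left vertices are covered.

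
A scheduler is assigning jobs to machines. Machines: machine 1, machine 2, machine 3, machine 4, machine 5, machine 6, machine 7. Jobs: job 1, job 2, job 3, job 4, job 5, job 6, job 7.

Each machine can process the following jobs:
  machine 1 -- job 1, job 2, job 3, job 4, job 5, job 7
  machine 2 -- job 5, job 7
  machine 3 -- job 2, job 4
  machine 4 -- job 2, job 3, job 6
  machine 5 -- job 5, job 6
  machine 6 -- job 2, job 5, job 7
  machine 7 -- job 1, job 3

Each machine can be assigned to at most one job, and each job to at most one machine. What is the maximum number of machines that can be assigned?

A valid assignment of size 7: machine 1–job 1, machine 2–job 7, machine 3–job 4, machine 4–job 6, machine 5–job 5, machine 6–job 2, machine 7–job 3.
All 7 machines are matched, so no larger matching exists.

7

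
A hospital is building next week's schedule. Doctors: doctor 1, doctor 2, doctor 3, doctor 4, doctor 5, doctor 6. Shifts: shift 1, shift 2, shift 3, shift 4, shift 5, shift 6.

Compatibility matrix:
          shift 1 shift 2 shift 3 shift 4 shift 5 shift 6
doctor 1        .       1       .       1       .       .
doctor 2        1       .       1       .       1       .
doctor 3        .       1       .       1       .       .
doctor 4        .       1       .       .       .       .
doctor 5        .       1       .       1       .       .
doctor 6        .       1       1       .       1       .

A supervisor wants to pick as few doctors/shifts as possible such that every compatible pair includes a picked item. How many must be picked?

{doctor 2, doctor 6, shift 2, shift 4} is a vertex cover of size 4: every edge has an endpoint in this set.
No smaller cover exists because doctor 1–shift 2, doctor 2–shift 3, doctor 3–shift 4, doctor 6–shift 5 is a matching of size 4, and a cover must include an endpoint of each of these disjoint edges (König's theorem).

4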